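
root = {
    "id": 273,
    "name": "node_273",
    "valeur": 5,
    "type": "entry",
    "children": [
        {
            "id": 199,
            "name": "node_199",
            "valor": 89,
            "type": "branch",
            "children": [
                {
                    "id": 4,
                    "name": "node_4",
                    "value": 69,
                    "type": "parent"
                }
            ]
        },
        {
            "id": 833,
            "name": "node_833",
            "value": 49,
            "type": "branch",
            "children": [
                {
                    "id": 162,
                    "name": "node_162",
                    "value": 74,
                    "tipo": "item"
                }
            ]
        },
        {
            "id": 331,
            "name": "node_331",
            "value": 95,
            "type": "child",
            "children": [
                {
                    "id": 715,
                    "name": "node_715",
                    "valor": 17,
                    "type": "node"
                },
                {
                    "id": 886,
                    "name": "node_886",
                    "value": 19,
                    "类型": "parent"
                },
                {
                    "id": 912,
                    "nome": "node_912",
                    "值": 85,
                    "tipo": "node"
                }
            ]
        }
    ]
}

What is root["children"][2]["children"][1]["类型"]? "parent"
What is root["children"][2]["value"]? 95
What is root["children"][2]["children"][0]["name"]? "node_715"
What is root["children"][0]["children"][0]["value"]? 69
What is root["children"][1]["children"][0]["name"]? "node_162"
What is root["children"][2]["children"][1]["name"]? "node_886"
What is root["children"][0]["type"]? "branch"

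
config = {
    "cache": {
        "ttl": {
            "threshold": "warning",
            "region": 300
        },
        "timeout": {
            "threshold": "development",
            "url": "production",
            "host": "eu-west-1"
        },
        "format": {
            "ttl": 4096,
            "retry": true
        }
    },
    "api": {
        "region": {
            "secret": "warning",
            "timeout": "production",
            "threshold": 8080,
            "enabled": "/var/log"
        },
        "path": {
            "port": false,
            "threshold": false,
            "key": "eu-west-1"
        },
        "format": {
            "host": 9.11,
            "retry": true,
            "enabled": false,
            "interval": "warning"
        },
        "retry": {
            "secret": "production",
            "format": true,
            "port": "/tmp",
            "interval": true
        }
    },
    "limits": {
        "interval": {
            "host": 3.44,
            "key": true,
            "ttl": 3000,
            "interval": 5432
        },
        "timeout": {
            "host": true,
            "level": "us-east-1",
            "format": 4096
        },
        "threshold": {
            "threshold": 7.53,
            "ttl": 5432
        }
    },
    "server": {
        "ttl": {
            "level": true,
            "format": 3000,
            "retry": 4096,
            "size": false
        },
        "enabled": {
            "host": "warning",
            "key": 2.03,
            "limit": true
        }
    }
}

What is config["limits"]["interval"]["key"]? True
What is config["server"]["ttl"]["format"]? 3000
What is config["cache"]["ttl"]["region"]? 300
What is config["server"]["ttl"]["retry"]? 4096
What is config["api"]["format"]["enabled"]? False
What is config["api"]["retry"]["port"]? "/tmp"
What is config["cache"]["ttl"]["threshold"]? "warning"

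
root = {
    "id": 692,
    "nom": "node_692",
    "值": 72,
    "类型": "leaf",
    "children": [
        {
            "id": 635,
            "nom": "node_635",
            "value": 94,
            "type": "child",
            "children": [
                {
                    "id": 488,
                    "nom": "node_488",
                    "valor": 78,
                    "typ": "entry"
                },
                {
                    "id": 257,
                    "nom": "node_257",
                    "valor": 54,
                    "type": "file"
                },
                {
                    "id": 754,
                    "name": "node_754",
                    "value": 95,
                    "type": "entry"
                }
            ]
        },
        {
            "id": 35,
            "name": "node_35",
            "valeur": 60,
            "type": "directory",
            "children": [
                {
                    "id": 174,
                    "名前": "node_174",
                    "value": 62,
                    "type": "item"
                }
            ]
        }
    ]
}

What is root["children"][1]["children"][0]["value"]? 62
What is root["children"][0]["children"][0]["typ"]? "entry"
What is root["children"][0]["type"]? "child"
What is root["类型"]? "leaf"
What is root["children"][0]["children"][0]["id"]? 488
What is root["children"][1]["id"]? 35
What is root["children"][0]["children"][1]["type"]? "file"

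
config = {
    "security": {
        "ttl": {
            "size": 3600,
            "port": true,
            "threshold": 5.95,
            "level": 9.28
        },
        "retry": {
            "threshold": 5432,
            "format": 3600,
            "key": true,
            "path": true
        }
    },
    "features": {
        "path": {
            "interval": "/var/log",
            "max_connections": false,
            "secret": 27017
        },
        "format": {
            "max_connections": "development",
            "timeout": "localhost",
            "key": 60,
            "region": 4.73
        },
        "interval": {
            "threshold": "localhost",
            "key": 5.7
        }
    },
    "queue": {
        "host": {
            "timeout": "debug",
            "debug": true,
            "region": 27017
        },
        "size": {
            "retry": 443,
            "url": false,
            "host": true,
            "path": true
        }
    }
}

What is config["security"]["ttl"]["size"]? 3600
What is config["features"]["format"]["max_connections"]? "development"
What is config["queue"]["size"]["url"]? False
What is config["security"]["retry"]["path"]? True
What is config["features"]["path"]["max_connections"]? False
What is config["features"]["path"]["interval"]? "/var/log"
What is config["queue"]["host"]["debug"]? True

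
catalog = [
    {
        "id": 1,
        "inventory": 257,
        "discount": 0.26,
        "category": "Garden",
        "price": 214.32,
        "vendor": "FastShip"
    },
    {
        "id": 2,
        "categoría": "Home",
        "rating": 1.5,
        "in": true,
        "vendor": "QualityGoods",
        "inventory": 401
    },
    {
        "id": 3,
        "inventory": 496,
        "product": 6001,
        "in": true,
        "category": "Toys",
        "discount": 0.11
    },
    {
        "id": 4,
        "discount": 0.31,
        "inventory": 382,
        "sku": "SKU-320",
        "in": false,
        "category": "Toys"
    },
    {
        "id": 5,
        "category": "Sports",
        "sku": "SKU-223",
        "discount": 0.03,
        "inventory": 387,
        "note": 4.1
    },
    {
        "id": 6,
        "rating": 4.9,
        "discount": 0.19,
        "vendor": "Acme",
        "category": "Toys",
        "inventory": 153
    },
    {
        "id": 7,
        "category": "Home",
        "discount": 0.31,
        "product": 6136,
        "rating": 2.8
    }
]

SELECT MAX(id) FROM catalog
7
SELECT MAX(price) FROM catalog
214.32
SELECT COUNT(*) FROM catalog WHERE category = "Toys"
3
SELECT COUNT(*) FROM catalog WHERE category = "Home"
1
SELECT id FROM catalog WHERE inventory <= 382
[1, 4, 6]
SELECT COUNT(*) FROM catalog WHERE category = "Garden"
1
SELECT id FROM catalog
[1, 2, 3, 4, 5, 6, 7]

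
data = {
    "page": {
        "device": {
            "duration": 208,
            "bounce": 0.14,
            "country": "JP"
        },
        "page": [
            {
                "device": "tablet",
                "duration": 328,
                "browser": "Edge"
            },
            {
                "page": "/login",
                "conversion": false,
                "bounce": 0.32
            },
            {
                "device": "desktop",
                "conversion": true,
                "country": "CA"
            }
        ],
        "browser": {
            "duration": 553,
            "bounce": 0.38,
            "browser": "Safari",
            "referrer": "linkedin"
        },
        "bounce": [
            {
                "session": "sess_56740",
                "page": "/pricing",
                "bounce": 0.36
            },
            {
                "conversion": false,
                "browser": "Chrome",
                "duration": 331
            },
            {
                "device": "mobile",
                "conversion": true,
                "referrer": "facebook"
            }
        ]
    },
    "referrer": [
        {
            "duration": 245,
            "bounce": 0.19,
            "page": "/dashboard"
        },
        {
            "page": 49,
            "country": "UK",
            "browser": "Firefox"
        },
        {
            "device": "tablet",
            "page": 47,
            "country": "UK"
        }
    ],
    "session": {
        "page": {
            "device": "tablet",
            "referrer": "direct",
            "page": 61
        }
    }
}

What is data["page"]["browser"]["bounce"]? 0.38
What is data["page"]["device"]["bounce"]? 0.14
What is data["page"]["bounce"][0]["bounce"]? 0.36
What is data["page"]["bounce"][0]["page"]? "/pricing"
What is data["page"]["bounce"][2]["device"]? "mobile"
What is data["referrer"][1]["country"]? "UK"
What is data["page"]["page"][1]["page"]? "/login"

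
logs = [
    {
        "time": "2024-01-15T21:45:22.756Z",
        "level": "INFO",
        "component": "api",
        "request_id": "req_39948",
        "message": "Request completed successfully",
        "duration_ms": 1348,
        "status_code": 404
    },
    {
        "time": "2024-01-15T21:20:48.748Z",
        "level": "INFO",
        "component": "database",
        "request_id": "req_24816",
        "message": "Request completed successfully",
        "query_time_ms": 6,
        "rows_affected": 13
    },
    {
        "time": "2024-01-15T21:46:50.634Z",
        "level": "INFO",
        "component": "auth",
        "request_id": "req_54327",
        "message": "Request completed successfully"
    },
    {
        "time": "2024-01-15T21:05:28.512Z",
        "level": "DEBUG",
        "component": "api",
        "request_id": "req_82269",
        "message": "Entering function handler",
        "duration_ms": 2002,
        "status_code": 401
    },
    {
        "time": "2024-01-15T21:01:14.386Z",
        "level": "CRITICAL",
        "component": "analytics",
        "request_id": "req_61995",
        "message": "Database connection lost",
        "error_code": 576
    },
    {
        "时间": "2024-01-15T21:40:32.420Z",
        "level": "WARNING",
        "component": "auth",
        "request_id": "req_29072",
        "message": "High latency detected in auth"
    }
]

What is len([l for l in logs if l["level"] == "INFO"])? 3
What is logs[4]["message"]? "Database connection lost"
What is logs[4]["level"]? "CRITICAL"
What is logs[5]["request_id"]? "req_29072"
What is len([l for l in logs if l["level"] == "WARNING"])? 1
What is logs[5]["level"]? "WARNING"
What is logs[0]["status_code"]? 404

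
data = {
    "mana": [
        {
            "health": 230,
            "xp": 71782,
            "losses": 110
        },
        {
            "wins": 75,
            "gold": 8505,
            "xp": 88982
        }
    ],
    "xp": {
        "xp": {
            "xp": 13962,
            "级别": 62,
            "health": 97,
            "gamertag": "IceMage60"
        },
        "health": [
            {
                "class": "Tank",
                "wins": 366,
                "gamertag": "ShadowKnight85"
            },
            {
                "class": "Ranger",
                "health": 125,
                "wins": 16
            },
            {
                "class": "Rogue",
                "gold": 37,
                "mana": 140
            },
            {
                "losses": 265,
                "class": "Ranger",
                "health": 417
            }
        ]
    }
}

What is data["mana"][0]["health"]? 230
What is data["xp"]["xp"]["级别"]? 62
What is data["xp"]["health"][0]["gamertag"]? "ShadowKnight85"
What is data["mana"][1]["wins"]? 75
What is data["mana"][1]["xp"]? 88982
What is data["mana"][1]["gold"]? 8505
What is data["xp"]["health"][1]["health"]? 125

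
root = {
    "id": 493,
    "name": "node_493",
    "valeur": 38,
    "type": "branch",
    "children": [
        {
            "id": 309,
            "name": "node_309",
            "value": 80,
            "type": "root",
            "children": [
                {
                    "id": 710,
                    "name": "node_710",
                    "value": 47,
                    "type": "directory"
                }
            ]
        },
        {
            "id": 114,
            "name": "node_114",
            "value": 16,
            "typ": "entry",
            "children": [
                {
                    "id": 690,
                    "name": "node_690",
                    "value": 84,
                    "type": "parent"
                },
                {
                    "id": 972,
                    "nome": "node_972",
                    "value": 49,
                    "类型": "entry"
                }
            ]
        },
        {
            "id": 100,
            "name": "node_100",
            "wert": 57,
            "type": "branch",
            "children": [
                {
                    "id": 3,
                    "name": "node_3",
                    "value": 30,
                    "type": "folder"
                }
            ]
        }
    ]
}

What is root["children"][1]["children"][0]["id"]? 690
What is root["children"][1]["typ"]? "entry"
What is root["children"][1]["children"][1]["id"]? 972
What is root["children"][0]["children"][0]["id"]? 710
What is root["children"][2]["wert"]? 57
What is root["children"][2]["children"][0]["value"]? 30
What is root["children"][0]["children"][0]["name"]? "node_710"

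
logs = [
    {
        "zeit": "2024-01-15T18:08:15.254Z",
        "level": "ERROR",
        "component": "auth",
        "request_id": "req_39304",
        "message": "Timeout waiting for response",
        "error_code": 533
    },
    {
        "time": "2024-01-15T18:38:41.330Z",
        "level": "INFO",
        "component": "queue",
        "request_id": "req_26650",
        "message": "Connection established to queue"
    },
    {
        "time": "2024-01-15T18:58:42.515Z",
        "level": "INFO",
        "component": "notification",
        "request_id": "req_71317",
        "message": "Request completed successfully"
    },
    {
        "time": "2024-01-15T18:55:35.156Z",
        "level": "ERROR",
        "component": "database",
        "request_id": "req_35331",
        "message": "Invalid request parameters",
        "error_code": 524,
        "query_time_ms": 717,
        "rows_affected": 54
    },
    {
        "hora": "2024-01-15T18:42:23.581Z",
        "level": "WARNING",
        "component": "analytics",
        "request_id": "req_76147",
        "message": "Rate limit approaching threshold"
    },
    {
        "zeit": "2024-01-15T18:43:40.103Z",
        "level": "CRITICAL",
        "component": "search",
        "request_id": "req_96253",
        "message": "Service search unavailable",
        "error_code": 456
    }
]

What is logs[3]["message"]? "Invalid request parameters"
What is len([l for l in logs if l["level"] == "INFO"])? 2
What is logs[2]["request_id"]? "req_71317"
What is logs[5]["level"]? "CRITICAL"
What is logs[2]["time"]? "2024-01-15T18:58:42.515Z"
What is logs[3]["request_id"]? "req_35331"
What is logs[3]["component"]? "database"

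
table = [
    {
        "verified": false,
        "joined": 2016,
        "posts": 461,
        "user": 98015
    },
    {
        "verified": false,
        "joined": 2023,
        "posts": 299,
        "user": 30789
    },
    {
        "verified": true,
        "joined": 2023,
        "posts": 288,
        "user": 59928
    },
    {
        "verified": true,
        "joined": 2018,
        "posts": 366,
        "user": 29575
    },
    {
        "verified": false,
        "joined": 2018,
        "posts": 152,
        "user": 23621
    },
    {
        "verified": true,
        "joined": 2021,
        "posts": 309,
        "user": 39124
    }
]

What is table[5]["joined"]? 2021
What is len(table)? 6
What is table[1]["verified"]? False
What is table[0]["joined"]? 2016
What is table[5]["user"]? 39124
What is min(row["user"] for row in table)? 23621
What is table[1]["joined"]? 2023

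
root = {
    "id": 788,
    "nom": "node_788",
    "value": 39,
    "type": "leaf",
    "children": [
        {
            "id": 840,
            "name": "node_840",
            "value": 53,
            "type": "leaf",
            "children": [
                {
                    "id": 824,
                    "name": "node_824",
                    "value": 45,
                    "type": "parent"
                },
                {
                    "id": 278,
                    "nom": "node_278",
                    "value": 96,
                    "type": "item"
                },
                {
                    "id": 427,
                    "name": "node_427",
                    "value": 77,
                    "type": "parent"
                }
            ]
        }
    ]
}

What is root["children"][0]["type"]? "leaf"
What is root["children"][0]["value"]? 53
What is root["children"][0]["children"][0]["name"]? "node_824"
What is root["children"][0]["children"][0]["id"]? 824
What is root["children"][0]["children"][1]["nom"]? "node_278"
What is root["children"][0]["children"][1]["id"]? 278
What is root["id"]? 788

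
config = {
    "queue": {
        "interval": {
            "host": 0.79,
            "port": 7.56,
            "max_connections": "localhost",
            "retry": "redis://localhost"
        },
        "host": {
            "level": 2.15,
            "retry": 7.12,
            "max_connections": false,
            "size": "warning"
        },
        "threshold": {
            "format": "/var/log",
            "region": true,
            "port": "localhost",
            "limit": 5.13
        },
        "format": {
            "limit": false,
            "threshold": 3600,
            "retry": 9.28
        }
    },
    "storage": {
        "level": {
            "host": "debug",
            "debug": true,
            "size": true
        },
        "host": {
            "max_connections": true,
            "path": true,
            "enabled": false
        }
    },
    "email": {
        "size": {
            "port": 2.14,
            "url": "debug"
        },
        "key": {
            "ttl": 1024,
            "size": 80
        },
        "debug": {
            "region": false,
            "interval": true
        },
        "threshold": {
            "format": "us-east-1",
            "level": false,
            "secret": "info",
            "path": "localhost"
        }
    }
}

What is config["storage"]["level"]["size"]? True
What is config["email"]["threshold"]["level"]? False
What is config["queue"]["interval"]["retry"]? "redis://localhost"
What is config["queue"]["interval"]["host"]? 0.79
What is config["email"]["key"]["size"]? 80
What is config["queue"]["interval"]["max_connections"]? "localhost"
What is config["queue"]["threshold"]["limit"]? 5.13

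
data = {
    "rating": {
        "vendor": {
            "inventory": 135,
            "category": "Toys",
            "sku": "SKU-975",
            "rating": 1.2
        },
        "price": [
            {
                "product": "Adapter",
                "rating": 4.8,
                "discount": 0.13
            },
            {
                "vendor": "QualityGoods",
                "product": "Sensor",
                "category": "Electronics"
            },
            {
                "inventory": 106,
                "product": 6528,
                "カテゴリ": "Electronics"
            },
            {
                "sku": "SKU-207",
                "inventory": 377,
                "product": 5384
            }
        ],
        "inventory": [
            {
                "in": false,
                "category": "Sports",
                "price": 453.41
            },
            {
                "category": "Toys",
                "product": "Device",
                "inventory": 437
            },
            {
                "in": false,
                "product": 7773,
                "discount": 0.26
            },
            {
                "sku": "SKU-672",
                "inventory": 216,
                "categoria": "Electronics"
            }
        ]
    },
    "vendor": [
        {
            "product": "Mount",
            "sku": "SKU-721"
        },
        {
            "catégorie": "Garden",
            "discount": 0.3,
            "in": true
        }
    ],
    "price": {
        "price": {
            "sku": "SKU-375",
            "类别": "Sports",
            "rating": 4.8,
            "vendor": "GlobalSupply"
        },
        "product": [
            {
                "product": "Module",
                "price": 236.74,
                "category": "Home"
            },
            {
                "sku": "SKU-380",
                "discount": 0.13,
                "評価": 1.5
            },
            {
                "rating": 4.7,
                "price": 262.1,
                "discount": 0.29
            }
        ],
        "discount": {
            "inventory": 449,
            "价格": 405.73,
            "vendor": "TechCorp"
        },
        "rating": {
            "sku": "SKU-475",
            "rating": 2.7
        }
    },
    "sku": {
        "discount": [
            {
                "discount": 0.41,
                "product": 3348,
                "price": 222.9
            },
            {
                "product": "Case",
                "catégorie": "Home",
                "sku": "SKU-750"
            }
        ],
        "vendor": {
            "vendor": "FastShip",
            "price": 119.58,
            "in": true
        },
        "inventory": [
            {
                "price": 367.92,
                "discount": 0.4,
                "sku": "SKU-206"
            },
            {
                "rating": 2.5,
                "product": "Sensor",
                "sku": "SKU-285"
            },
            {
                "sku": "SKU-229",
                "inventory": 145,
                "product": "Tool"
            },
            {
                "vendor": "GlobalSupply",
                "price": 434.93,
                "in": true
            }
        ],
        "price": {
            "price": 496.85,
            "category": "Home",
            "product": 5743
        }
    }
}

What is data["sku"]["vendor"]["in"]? True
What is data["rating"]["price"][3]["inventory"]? 377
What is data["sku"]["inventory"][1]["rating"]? 2.5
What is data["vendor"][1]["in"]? True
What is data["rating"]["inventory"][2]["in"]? False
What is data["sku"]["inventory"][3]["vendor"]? "GlobalSupply"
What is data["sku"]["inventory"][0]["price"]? 367.92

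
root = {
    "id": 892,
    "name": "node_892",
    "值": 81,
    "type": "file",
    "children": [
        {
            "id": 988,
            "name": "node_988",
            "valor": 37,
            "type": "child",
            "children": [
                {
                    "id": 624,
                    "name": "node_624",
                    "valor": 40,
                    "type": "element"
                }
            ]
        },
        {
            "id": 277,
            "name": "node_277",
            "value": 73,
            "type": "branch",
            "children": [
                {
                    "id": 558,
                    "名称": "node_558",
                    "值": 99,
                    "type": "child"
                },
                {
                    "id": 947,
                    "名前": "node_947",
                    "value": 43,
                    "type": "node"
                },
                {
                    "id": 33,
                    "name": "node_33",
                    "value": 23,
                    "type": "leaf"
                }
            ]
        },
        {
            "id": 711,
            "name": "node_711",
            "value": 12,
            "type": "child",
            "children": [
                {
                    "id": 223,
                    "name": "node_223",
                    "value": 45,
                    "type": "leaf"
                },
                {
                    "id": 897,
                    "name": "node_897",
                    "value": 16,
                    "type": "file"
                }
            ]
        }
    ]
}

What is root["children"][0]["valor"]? 37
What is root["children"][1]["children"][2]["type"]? "leaf"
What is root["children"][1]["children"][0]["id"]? 558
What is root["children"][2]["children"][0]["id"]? 223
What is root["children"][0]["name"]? "node_988"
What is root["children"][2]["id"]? 711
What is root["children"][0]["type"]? "child"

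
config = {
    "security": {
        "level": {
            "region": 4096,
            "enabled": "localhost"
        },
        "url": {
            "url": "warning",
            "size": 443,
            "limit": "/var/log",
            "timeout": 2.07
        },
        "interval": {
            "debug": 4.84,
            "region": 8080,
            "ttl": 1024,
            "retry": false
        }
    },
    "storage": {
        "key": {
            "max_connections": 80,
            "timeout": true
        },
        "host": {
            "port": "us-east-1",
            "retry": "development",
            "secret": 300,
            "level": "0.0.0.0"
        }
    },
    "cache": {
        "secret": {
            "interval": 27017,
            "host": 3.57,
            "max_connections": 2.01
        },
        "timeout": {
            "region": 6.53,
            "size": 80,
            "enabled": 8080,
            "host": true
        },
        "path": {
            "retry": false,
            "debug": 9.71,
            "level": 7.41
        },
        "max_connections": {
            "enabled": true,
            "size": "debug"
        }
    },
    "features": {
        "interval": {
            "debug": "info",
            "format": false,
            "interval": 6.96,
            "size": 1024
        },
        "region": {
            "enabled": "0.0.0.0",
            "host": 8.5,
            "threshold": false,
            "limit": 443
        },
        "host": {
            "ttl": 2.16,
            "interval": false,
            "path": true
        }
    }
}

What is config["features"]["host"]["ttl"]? 2.16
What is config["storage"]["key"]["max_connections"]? 80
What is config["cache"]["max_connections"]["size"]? "debug"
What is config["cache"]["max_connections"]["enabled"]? True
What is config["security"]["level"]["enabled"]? "localhost"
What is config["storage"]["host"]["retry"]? "development"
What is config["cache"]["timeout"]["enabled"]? 8080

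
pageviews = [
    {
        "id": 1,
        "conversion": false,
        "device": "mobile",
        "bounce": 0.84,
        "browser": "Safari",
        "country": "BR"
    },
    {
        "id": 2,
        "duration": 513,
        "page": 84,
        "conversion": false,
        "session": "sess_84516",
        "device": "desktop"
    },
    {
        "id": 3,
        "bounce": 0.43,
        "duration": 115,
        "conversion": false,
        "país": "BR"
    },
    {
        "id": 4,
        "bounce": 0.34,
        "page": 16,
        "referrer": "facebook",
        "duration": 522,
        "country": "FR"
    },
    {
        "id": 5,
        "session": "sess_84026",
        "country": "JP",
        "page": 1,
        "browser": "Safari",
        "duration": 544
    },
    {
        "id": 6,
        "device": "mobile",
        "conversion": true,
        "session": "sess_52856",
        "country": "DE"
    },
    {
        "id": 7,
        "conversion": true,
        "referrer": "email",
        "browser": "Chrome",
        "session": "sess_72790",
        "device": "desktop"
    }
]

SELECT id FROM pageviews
[1, 2, 3, 4, 5, 6, 7]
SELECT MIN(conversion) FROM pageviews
False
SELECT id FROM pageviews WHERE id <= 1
[1]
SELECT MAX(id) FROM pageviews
7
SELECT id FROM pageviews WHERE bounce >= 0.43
[1, 3]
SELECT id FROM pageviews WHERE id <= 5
[1, 2, 3, 4, 5]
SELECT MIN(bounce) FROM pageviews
0.34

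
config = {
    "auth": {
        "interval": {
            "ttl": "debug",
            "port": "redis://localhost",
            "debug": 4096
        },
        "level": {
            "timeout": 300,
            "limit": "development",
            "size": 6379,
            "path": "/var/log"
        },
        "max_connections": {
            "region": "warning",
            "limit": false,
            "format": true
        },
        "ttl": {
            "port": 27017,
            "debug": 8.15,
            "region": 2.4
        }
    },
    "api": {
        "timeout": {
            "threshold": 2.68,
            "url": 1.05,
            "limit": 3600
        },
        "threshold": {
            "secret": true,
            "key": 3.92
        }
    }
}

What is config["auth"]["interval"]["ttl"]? "debug"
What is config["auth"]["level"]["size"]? 6379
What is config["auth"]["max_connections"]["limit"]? False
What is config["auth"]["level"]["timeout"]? 300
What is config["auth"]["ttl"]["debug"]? 8.15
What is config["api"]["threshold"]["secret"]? True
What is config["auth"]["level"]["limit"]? "development"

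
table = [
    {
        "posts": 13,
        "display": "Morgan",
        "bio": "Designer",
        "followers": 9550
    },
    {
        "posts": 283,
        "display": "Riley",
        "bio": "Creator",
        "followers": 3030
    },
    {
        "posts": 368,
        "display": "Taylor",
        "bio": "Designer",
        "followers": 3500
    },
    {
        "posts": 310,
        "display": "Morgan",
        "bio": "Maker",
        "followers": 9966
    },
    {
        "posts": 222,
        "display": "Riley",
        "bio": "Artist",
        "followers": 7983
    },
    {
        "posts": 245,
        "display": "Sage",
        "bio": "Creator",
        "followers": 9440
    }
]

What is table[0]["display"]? "Morgan"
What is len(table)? 6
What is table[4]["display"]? "Riley"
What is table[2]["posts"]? 368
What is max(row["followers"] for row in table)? 9966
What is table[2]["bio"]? "Designer"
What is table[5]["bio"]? "Creator"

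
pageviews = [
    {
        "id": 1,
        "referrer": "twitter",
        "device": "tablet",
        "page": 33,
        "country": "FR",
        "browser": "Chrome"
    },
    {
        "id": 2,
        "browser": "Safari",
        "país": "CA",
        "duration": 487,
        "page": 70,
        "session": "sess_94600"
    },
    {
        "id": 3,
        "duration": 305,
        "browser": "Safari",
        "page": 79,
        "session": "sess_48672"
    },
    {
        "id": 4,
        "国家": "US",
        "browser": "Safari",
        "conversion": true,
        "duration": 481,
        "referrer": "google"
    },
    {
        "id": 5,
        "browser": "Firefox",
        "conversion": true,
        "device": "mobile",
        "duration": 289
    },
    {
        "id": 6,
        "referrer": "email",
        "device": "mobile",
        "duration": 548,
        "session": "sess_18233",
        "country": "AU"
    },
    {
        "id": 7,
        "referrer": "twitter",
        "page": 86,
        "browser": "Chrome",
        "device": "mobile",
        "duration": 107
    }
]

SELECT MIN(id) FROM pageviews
1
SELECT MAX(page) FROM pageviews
86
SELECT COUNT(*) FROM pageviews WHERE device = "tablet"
1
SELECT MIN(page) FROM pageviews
33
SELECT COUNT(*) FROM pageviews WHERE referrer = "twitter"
2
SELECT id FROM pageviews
[1, 2, 3, 4, 5, 6, 7]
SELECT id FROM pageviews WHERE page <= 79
[1, 2, 3]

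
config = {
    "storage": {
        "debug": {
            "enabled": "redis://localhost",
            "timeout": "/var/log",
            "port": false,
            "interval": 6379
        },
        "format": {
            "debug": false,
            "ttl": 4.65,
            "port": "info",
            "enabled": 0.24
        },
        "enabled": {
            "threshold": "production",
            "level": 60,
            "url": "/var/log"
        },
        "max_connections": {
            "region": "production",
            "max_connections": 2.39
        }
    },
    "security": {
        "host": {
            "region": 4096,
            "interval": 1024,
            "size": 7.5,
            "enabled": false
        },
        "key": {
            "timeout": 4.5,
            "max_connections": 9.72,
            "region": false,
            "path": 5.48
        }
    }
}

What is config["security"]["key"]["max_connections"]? 9.72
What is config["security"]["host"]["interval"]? 1024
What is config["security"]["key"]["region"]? False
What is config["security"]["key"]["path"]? 5.48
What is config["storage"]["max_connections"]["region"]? "production"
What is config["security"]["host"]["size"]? 7.5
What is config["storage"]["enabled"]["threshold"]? "production"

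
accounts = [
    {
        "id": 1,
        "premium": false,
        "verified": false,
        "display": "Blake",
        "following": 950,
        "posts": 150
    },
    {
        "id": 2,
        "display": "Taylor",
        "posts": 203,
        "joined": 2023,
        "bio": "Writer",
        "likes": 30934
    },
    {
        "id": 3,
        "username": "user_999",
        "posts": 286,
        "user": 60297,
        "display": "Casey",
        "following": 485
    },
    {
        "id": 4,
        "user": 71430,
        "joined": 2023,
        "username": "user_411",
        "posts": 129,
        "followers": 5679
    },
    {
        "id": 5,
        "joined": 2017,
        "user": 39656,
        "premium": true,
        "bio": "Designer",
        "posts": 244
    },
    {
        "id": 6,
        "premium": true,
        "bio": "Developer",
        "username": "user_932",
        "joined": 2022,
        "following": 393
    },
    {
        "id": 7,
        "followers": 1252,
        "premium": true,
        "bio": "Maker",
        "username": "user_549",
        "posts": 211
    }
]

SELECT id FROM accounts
[1, 2, 3, 4, 5, 6, 7]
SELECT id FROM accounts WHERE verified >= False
[1]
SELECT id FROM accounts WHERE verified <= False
[1]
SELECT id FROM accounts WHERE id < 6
[1, 2, 3, 4, 5]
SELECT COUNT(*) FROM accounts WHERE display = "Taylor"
1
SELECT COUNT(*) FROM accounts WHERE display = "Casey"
1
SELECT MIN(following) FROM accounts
393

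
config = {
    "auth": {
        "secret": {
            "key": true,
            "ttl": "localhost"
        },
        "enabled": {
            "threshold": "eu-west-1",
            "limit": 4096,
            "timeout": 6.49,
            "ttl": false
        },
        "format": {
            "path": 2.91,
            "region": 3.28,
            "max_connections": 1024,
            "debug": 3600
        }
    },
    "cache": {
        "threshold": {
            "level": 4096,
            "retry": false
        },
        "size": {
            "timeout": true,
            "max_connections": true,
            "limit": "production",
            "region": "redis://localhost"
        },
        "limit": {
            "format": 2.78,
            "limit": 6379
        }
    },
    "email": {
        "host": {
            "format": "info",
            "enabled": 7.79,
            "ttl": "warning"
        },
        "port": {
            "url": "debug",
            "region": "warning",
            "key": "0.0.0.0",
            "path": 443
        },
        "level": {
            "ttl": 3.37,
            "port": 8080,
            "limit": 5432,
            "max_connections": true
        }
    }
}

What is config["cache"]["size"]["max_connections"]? True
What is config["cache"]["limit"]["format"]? 2.78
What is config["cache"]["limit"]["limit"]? 6379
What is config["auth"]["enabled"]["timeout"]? 6.49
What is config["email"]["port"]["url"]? "debug"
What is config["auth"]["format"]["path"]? 2.91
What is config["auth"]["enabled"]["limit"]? 4096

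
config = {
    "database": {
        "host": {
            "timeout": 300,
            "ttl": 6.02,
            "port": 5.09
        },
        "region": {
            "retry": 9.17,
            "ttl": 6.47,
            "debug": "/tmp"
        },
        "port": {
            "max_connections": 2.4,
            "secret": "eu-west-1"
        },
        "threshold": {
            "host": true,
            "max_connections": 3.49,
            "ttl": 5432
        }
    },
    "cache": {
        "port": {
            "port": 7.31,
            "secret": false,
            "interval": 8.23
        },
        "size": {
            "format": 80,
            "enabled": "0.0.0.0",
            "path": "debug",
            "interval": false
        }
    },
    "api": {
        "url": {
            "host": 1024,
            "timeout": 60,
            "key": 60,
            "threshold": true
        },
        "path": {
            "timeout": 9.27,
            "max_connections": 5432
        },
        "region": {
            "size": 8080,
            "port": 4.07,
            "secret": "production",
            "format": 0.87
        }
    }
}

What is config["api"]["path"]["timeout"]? 9.27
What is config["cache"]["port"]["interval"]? 8.23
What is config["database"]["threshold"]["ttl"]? 5432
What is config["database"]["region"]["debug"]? "/tmp"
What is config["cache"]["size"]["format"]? 80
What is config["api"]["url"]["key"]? 60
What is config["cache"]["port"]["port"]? 7.31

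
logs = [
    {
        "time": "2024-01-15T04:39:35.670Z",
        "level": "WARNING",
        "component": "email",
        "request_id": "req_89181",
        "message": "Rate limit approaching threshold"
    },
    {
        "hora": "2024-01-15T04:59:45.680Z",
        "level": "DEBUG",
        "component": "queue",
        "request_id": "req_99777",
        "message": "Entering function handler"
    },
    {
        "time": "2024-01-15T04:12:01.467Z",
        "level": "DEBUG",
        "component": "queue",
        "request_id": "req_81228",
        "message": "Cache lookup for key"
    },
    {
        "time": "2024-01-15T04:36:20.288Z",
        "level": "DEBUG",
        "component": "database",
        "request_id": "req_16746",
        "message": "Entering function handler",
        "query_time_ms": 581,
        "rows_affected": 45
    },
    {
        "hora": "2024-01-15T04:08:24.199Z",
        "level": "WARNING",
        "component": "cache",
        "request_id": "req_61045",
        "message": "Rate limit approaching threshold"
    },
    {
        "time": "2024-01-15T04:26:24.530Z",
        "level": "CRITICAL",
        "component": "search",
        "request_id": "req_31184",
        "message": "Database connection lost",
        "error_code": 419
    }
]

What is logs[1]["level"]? "DEBUG"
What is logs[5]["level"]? "CRITICAL"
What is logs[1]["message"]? "Entering function handler"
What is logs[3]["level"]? "DEBUG"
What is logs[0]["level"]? "WARNING"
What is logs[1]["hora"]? "2024-01-15T04:59:45.680Z"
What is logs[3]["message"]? "Entering function handler"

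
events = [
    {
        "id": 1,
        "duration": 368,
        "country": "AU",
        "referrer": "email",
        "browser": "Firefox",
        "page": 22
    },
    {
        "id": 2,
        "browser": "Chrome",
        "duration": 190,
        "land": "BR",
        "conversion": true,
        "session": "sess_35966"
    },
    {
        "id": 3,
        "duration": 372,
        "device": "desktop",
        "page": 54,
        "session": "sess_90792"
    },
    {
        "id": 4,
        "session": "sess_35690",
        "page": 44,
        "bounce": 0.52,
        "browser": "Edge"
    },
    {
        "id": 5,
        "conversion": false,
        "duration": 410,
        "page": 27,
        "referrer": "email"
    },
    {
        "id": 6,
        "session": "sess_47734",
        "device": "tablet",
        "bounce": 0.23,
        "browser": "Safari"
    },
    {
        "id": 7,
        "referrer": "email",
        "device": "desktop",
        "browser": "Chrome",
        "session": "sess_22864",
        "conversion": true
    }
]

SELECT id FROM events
[1, 2, 3, 4, 5, 6, 7]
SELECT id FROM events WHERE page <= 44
[1, 4, 5]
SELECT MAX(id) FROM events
7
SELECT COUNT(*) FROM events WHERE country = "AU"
1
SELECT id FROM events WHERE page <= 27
[1, 5]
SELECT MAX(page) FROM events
54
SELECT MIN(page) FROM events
22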